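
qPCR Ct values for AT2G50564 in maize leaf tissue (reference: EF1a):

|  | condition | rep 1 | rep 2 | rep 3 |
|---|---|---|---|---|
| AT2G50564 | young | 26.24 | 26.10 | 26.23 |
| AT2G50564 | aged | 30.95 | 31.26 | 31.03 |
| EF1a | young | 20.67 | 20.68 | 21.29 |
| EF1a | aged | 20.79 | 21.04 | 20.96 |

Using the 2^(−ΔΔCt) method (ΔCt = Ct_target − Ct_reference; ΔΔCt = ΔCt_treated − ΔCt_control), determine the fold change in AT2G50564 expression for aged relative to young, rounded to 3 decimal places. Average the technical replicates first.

Mean Ct: AT2G50564 young 26.190; AT2G50564 aged 31.080; EF1a young 20.880; EF1a aged 20.930
ΔCt(young) = 26.190 − 20.880 = 5.310
ΔCt(aged) = 31.080 − 20.930 = 10.150
ΔΔCt = 10.150 − 5.310 = 4.840
Fold change = 2^(−4.840) = 0.0349

0.035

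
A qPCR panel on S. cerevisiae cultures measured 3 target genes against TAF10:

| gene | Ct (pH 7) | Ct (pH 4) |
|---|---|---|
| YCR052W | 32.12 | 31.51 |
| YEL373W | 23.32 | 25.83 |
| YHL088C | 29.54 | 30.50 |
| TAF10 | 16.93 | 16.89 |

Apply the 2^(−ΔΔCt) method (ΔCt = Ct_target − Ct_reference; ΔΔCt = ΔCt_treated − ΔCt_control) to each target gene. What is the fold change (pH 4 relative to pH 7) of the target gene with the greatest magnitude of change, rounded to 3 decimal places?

0.171

YCR052W: ΔΔCt = (31.51−16.89) − (32.12−16.93) = 14.62 − 15.19 = -0.57; fold change = 2^0.57 = 1.485
YEL373W: ΔΔCt = (25.83−16.89) − (23.32−16.93) = 8.94 − 6.39 = 2.55; fold change = 2^-2.55 = 0.171
YHL088C: ΔΔCt = (30.50−16.89) − (29.54−16.93) = 13.61 − 12.61 = 1.00; fold change = 2^-1.00 = 0.500
YEL373W has the largest |ΔΔCt| = 2.55.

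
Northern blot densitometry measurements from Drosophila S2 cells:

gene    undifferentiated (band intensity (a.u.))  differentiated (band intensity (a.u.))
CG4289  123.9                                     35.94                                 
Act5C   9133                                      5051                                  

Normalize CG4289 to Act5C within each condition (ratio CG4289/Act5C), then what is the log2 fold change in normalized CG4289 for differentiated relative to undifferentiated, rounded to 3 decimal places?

CG4289/Act5C (undifferentiated) = 123.9 / 9133 = 0.013566
CG4289/Act5C (differentiated) = 35.94 / 5051 = 0.0071154
Fold change = 0.0071154 / 0.013566 = 0.5245
log2(0.5245) = -0.9310

-0.931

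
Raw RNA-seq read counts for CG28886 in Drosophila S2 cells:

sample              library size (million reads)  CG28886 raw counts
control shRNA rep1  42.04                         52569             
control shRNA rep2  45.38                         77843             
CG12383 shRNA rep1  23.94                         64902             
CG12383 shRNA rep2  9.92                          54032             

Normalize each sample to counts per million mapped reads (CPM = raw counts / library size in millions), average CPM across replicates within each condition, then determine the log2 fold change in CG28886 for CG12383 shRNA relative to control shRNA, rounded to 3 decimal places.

1.460

CPM(control shRNA rep1) = 52569 / 42.04 = 1250.4520
CPM(control shRNA rep2) = 77843 / 45.38 = 1715.3592
CPM(CG12383 shRNA rep1) = 64902 / 23.94 = 2711.0276
CPM(CG12383 shRNA rep2) = 54032 / 9.92 = 5446.7742
mean CPM(control shRNA) = 1482.9056; mean CPM(CG12383 shRNA) = 4078.9009
Fold change = 4078.9009 / 1482.9056 = 2.75061
log2(2.75061) = 1.4598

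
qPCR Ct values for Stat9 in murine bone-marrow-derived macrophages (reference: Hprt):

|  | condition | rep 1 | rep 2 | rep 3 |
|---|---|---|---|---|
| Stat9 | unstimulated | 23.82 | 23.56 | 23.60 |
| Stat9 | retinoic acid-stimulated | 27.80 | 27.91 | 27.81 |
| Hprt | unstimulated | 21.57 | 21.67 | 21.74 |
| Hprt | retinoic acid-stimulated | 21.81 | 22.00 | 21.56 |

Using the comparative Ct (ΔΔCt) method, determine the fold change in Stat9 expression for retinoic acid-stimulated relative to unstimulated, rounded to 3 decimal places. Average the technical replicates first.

Mean Ct: Stat9 unstimulated 23.660; Stat9 retinoic acid-stimulated 27.840; Hprt unstimulated 21.660; Hprt retinoic acid-stimulated 21.790
ΔCt(unstimulated) = 23.660 − 21.660 = 2.000
ΔCt(retinoic acid-stimulated) = 27.840 − 21.790 = 6.050
ΔΔCt = 6.050 − 2.000 = 4.050
Fold change = 2^(−4.050) = 0.0604

0.060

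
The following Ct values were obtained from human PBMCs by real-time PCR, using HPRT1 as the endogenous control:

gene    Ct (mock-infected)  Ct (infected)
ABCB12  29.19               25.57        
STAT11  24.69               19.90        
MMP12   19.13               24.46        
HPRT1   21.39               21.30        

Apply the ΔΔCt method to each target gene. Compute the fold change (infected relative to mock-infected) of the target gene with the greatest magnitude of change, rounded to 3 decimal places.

0.023

ABCB12: ΔΔCt = (25.57−21.30) − (29.19−21.39) = 4.27 − 7.80 = -3.53; fold change = 2^3.53 = 11.551
STAT11: ΔΔCt = (19.90−21.30) − (24.69−21.39) = -1.40 − 3.30 = -4.70; fold change = 2^4.70 = 25.992
MMP12: ΔΔCt = (24.46−21.30) − (19.13−21.39) = 3.16 − (-2.26) = 5.42; fold change = 2^-5.42 = 0.023
MMP12 has the largest |ΔΔCt| = 5.42.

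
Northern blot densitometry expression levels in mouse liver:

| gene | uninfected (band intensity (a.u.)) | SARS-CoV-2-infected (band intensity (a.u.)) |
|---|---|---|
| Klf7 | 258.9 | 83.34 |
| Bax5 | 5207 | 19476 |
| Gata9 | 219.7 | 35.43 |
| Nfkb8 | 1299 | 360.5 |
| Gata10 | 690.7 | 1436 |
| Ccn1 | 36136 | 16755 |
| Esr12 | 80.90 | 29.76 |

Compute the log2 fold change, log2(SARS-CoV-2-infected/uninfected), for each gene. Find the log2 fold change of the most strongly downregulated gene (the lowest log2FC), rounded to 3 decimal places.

-2.632

log2(83.34/258.9) = -1.635  (Klf7)
log2(19476/5207) = 1.903  (Bax5)
log2(35.43/219.7) = -2.632  (Gata9)
log2(360.5/1299) = -1.849  (Nfkb8)
log2(1436/690.7) = 1.056  (Gata10)
log2(16755/36136) = -1.109  (Ccn1)
log2(29.76/80.90) = -1.443  (Esr12)
Gata9 is most strongly downregulated.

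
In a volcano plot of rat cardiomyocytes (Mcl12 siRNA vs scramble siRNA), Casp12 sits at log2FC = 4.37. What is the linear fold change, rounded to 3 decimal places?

Fold change = 2^(4.37) = 20.6776

20.678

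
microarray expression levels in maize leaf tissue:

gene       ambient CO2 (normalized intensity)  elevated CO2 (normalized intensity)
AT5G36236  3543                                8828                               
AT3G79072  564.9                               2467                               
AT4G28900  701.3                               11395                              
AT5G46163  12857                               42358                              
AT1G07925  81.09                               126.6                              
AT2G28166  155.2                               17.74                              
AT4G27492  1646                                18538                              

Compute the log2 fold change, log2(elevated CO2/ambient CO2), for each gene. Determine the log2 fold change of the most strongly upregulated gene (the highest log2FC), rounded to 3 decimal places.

log2(8828/3543) = 1.317  (AT5G36236)
log2(2467/564.9) = 2.127  (AT3G79072)
log2(11395/701.3) = 4.022  (AT4G28900)
log2(42358/12857) = 1.720  (AT5G46163)
log2(126.6/81.09) = 0.643  (AT1G07925)
log2(17.74/155.2) = -3.129  (AT2G28166)
log2(18538/1646) = 3.493  (AT4G27492)
AT4G28900 is most strongly upregulated.

4.022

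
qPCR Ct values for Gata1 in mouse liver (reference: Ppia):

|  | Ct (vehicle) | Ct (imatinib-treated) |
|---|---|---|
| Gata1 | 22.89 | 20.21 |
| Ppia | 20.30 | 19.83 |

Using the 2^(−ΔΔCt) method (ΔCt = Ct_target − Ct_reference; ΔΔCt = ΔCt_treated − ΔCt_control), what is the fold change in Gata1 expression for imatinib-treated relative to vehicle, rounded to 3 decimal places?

4.627

ΔCt(vehicle) = 22.890 − 20.300 = 2.590
ΔCt(imatinib-treated) = 20.210 − 19.830 = 0.380
ΔΔCt = 0.380 − 2.590 = -2.210
Fold change = 2^(−(-2.210)) = 2^2.210 = 4.6268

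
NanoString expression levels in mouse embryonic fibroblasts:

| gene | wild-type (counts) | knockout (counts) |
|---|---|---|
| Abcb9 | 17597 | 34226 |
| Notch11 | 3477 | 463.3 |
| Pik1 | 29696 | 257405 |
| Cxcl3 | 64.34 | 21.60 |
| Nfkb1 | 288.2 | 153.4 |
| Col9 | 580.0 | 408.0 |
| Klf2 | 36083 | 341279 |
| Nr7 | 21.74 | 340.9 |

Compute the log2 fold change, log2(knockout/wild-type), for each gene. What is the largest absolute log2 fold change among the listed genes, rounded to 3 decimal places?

log2(34226/17597) = 0.960  (Abcb9)
log2(463.3/3477) = -2.908  (Notch11)
log2(257405/29696) = 3.116  (Pik1)
log2(21.60/64.34) = -1.575  (Cxcl3)
log2(153.4/288.2) = -0.910  (Nfkb1)
log2(408.0/580.0) = -0.507  (Col9)
log2(341279/36083) = 3.242  (Klf2)
log2(340.9/21.74) = 3.971  (Nr7)
The largest magnitude belongs to Nr7.

3.971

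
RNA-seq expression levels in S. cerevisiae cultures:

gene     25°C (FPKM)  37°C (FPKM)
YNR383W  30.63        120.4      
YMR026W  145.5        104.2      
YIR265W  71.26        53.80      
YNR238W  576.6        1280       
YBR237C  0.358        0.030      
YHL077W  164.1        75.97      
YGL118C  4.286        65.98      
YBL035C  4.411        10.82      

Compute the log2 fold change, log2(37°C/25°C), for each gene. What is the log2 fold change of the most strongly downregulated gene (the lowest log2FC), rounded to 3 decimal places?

log2(120.4/30.63) = 1.975  (YNR383W)
log2(104.2/145.5) = -0.482  (YMR026W)
log2(53.80/71.26) = -0.405  (YIR265W)
log2(1280/576.6) = 1.151  (YNR238W)
log2(0.030/0.358) = -3.577  (YBR237C)
log2(75.97/164.1) = -1.111  (YHL077W)
log2(65.98/4.286) = 3.944  (YGL118C)
log2(10.82/4.411) = 1.295  (YBL035C)
YBR237C is most strongly downregulated.

-3.577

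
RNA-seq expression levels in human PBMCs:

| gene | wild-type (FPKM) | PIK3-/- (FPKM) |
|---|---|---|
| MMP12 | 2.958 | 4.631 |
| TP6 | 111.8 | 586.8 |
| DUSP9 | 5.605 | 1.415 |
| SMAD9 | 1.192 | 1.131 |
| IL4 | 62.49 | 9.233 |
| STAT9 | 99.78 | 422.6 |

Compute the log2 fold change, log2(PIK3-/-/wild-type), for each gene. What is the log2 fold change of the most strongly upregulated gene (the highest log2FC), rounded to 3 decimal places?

log2(4.631/2.958) = 0.647  (MMP12)
log2(586.8/111.8) = 2.392  (TP6)
log2(1.415/5.605) = -1.986  (DUSP9)
log2(1.131/1.192) = -0.076  (SMAD9)
log2(9.233/62.49) = -2.759  (IL4)
log2(422.6/99.78) = 2.082  (STAT9)
TP6 is most strongly upregulated.

2.392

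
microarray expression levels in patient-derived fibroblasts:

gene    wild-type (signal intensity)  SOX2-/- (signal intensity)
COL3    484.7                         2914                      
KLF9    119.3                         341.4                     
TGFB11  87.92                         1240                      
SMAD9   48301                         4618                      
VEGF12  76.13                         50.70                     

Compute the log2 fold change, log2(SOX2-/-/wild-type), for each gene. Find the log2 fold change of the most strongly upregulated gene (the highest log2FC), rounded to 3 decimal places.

3.818

log2(2914/484.7) = 2.588  (COL3)
log2(341.4/119.3) = 1.517  (KLF9)
log2(1240/87.92) = 3.818  (TGFB11)
log2(4618/48301) = -3.387  (SMAD9)
log2(50.70/76.13) = -0.586  (VEGF12)
TGFB11 is most strongly upregulated.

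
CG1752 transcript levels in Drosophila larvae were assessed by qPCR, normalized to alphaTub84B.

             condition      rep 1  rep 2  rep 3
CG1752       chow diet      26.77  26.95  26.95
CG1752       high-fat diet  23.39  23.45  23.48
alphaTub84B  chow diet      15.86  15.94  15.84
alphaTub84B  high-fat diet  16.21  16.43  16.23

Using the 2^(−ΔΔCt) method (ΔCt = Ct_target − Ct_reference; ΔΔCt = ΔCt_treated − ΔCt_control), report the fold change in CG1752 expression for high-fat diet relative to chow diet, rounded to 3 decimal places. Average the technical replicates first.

Mean Ct: CG1752 chow diet 26.890; CG1752 high-fat diet 23.440; alphaTub84B chow diet 15.880; alphaTub84B high-fat diet 16.290
ΔCt(chow diet) = 26.890 − 15.880 = 11.010
ΔCt(high-fat diet) = 23.440 − 16.290 = 7.150
ΔΔCt = 7.150 − 11.010 = -3.860
Fold change = 2^(−(-3.860)) = 2^3.860 = 14.5203

14.520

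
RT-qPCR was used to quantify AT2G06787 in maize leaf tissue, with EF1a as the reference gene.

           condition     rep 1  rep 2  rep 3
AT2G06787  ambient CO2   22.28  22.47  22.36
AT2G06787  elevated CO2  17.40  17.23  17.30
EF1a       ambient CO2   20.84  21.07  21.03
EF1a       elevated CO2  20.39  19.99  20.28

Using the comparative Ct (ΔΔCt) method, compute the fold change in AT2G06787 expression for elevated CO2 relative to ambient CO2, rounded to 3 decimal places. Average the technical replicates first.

Mean Ct: AT2G06787 ambient CO2 22.370; AT2G06787 elevated CO2 17.310; EF1a ambient CO2 20.980; EF1a elevated CO2 20.220
ΔCt(ambient CO2) = 22.370 − 20.980 = 1.390
ΔCt(elevated CO2) = 17.310 − 20.220 = -2.910
ΔΔCt = -2.910 − 1.390 = -4.300
Fold change = 2^(−(-4.300)) = 2^4.300 = 19.6983

19.698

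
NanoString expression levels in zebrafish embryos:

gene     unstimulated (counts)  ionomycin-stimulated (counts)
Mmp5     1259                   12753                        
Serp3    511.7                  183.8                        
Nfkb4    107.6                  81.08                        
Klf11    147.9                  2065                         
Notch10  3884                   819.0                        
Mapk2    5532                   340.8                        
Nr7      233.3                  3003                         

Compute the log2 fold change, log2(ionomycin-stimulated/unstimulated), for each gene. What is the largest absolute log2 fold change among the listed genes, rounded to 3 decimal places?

log2(12753/1259) = 3.340  (Mmp5)
log2(183.8/511.7) = -1.477  (Serp3)
log2(81.08/107.6) = -0.408  (Nfkb4)
log2(2065/147.9) = 3.803  (Klf11)
log2(819.0/3884) = -2.246  (Notch10)
log2(340.8/5532) = -4.021  (Mapk2)
log2(3003/233.3) = 3.686  (Nr7)
The largest magnitude belongs to Mapk2.

4.021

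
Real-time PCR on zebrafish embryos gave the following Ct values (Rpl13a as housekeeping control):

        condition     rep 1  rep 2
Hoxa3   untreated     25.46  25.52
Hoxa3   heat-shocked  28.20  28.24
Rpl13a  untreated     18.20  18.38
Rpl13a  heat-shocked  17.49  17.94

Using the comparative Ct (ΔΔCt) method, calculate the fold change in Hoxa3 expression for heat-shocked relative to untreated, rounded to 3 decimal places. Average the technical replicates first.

Mean Ct: Hoxa3 untreated 25.490; Hoxa3 heat-shocked 28.220; Rpl13a untreated 18.290; Rpl13a heat-shocked 17.715
ΔCt(untreated) = 25.490 − 18.290 = 7.200
ΔCt(heat-shocked) = 28.220 − 17.715 = 10.505
ΔΔCt = 10.505 − 7.200 = 3.305
Fold change = 2^(−3.305) = 0.1012

0.101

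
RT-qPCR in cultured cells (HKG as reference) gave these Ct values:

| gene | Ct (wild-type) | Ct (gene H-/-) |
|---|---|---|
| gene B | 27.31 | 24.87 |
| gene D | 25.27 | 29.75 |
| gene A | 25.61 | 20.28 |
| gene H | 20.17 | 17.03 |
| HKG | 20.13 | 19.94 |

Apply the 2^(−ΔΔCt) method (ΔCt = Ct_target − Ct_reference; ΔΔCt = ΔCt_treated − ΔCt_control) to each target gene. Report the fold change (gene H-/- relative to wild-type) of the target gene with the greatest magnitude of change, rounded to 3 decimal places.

35.261

gene B: ΔΔCt = (24.87−19.94) − (27.31−20.13) = 4.93 − 7.18 = -2.25; fold change = 2^2.25 = 4.757
gene D: ΔΔCt = (29.75−19.94) − (25.27−20.13) = 9.81 − 5.14 = 4.67; fold change = 2^-4.67 = 0.039
gene A: ΔΔCt = (20.28−19.94) − (25.61−20.13) = 0.34 − 5.48 = -5.14; fold change = 2^5.14 = 35.261
gene H: ΔΔCt = (17.03−19.94) − (20.17−20.13) = -2.91 − 0.04 = -2.95; fold change = 2^2.95 = 7.727
gene A has the largest |ΔΔCt| = 5.14.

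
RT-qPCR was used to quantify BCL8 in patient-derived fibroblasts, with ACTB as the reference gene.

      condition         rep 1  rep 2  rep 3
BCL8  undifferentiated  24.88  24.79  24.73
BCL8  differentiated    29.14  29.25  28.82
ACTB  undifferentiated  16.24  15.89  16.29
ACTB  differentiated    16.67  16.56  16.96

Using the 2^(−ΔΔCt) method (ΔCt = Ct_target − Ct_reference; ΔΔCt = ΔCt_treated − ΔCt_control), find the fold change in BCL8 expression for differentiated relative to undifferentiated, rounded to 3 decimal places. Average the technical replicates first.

0.078

Mean Ct: BCL8 undifferentiated 24.800; BCL8 differentiated 29.070; ACTB undifferentiated 16.140; ACTB differentiated 16.730
ΔCt(undifferentiated) = 24.800 − 16.140 = 8.660
ΔCt(differentiated) = 29.070 − 16.730 = 12.340
ΔΔCt = 12.340 − 8.660 = 3.680
Fold change = 2^(−3.680) = 0.0780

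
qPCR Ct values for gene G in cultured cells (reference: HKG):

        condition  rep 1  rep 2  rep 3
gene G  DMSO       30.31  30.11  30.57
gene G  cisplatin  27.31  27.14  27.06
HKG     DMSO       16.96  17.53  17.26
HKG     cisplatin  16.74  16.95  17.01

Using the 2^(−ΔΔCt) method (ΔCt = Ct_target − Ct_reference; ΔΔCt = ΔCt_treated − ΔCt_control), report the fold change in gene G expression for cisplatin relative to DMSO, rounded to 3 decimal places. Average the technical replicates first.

7.013

Mean Ct: gene G DMSO 30.330; gene G cisplatin 27.170; HKG DMSO 17.250; HKG cisplatin 16.900
ΔCt(DMSO) = 30.330 − 17.250 = 13.080
ΔCt(cisplatin) = 27.170 − 16.900 = 10.270
ΔΔCt = 10.270 − 13.080 = -2.810
Fold change = 2^(−(-2.810)) = 2^2.810 = 7.0128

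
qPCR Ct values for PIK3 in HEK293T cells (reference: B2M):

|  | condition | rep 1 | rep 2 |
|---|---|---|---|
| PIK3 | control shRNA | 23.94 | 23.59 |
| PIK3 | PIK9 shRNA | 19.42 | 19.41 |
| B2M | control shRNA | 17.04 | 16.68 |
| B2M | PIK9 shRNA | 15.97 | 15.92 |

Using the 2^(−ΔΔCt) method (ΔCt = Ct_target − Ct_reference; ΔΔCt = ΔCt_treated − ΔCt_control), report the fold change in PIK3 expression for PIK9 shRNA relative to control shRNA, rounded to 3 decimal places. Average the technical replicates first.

10.815

Mean Ct: PIK3 control shRNA 23.765; PIK3 PIK9 shRNA 19.415; B2M control shRNA 16.860; B2M PIK9 shRNA 15.945
ΔCt(control shRNA) = 23.765 − 16.860 = 6.905
ΔCt(PIK9 shRNA) = 19.415 − 15.945 = 3.470
ΔΔCt = 3.470 − 6.905 = -3.435
Fold change = 2^(−(-3.435)) = 2^3.435 = 10.8153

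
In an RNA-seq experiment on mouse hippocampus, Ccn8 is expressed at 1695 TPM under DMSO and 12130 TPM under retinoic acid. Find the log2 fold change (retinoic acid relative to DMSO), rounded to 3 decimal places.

Fold change = 12130 / 1695 = 7.1563
log2(7.1563) = 2.8392

2.839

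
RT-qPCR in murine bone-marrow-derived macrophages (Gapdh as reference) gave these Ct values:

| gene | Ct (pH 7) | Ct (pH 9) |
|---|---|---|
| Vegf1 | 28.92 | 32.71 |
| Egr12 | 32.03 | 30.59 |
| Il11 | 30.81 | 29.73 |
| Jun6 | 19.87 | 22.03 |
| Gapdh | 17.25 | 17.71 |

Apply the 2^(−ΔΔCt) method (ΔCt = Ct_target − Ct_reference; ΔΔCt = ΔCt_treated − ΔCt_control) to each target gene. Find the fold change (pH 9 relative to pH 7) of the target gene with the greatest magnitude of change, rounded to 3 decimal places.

Vegf1: ΔΔCt = (32.71−17.71) − (28.92−17.25) = 15.00 − 11.67 = 3.33; fold change = 2^-3.33 = 0.099
Egr12: ΔΔCt = (30.59−17.71) − (32.03−17.25) = 12.88 − 14.78 = -1.90; fold change = 2^1.90 = 3.732
Il11: ΔΔCt = (29.73−17.71) − (30.81−17.25) = 12.02 − 13.56 = -1.54; fold change = 2^1.54 = 2.908
Jun6: ΔΔCt = (22.03−17.71) − (19.87−17.25) = 4.32 − 2.62 = 1.70; fold change = 2^-1.70 = 0.308
Vegf1 has the largest |ΔΔCt| = 3.33.

0.099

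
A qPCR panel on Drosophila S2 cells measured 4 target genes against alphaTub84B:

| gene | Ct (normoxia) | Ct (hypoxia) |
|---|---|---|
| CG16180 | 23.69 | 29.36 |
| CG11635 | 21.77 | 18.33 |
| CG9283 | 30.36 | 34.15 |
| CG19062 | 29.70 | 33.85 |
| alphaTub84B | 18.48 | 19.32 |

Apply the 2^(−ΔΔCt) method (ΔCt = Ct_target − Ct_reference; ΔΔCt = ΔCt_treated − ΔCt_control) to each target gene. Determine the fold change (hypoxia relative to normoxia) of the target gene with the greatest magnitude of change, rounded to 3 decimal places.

0.035

CG16180: ΔΔCt = (29.36−19.32) − (23.69−18.48) = 10.04 − 5.21 = 4.83; fold change = 2^-4.83 = 0.035
CG11635: ΔΔCt = (18.33−19.32) − (21.77−18.48) = -0.99 − 3.29 = -4.28; fold change = 2^4.28 = 19.427
CG9283: ΔΔCt = (34.15−19.32) − (30.36−18.48) = 14.83 − 11.88 = 2.95; fold change = 2^-2.95 = 0.129
CG19062: ΔΔCt = (33.85−19.32) − (29.70−18.48) = 14.53 − 11.22 = 3.31; fold change = 2^-3.31 = 0.101
CG16180 has the largest |ΔΔCt| = 4.83.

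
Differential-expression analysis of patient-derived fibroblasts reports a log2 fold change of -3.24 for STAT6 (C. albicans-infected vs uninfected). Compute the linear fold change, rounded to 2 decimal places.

0.11

Fold change = 2^(-3.24) = 0.106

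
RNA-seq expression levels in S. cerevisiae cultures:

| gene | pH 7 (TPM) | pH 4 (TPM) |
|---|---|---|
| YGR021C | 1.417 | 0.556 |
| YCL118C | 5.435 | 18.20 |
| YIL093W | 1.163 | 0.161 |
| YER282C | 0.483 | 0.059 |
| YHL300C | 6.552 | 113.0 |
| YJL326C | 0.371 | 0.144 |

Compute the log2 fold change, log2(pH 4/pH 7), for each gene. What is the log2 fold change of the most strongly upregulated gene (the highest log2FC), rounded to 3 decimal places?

4.108

log2(0.556/1.417) = -1.350  (YGR021C)
log2(18.20/5.435) = 1.744  (YCL118C)
log2(0.161/1.163) = -2.853  (YIL093W)
log2(0.059/0.483) = -3.033  (YER282C)
log2(113.0/6.552) = 4.108  (YHL300C)
log2(0.144/0.371) = -1.365  (YJL326C)
YHL300C is most strongly upregulated.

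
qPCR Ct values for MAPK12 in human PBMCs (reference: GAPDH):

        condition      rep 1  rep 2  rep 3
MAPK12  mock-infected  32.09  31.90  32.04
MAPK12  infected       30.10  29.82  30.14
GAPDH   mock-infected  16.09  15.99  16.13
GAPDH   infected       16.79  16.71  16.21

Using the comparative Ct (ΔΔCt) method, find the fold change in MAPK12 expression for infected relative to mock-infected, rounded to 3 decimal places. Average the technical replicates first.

5.618

Mean Ct: MAPK12 mock-infected 32.010; MAPK12 infected 30.020; GAPDH mock-infected 16.070; GAPDH infected 16.570
ΔCt(mock-infected) = 32.010 − 16.070 = 15.940
ΔCt(infected) = 30.020 − 16.570 = 13.450
ΔΔCt = 13.450 − 15.940 = -2.490
Fold change = 2^(−(-2.490)) = 2^2.490 = 5.6178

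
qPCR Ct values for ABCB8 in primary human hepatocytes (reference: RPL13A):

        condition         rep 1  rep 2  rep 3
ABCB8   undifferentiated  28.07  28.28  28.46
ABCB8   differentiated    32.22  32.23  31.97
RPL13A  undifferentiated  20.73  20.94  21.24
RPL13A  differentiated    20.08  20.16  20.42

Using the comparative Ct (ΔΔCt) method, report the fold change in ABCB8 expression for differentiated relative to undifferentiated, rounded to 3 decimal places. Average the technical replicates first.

Mean Ct: ABCB8 undifferentiated 28.270; ABCB8 differentiated 32.140; RPL13A undifferentiated 20.970; RPL13A differentiated 20.220
ΔCt(undifferentiated) = 28.270 − 20.970 = 7.300
ΔCt(differentiated) = 32.140 − 20.220 = 11.920
ΔΔCt = 11.920 − 7.300 = 4.620
Fold change = 2^(−4.620) = 0.0407

0.041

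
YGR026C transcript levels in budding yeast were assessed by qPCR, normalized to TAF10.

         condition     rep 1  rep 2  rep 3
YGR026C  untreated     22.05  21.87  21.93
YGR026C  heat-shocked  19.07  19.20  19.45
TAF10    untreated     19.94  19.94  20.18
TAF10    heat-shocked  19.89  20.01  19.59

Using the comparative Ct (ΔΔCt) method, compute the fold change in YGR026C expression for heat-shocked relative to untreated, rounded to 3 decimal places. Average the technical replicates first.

Mean Ct: YGR026C untreated 21.950; YGR026C heat-shocked 19.240; TAF10 untreated 20.020; TAF10 heat-shocked 19.830
ΔCt(untreated) = 21.950 − 20.020 = 1.930
ΔCt(heat-shocked) = 19.240 − 19.830 = -0.590
ΔΔCt = -0.590 − 1.930 = -2.520
Fold change = 2^(−(-2.520)) = 2^2.520 = 5.7358

5.736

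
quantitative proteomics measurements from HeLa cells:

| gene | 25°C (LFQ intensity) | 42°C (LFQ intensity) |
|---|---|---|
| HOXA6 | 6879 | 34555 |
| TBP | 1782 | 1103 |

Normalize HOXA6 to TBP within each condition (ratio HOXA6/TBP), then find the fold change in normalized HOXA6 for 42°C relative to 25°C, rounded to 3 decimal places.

8.116

HOXA6/TBP (25°C) = 6879 / 1782 = 3.8603
HOXA6/TBP (42°C) = 34555 / 1103 = 31.328
Fold change = 31.328 / 3.8603 = 8.1155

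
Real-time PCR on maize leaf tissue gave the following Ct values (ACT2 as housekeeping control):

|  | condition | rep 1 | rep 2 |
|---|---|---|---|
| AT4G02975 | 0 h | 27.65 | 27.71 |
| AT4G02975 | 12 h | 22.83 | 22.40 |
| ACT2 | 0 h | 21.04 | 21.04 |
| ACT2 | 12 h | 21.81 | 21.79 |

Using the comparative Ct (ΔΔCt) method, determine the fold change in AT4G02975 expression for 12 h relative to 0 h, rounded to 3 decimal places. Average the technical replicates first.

Mean Ct: AT4G02975 0 h 27.680; AT4G02975 12 h 22.615; ACT2 0 h 21.040; ACT2 12 h 21.800
ΔCt(0 h) = 27.680 − 21.040 = 6.640
ΔCt(12 h) = 22.615 − 21.800 = 0.815
ΔΔCt = 0.815 − 6.640 = -5.825
Fold change = 2^(−(-5.825)) = 2^5.825 = 56.6891

56.689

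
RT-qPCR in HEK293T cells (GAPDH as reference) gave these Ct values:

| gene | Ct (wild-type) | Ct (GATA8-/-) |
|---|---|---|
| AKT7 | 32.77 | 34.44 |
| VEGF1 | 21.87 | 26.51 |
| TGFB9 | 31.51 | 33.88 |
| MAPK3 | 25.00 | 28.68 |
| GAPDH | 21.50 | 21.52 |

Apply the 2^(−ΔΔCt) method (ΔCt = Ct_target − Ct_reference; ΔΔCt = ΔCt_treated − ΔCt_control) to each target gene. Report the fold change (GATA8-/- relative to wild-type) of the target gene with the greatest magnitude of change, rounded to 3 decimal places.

0.041

AKT7: ΔΔCt = (34.44−21.52) − (32.77−21.50) = 12.92 − 11.27 = 1.65; fold change = 2^-1.65 = 0.319
VEGF1: ΔΔCt = (26.51−21.52) − (21.87−21.50) = 4.99 − 0.37 = 4.62; fold change = 2^-4.62 = 0.041
TGFB9: ΔΔCt = (33.88−21.52) − (31.51−21.50) = 12.36 − 10.01 = 2.35; fold change = 2^-2.35 = 0.196
MAPK3: ΔΔCt = (28.68−21.52) − (25.00−21.50) = 7.16 − 3.50 = 3.66; fold change = 2^-3.66 = 0.079
VEGF1 has the largest |ΔΔCt| = 4.62.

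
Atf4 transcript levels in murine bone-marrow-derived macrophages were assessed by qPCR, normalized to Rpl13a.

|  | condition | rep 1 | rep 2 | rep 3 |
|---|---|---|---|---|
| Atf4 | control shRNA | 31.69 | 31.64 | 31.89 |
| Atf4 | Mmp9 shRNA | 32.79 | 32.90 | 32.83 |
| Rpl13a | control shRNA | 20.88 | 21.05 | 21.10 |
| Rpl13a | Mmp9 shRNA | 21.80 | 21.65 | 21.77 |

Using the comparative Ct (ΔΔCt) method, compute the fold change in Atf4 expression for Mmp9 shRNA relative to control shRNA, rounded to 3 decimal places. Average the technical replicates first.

Mean Ct: Atf4 control shRNA 31.740; Atf4 Mmp9 shRNA 32.840; Rpl13a control shRNA 21.010; Rpl13a Mmp9 shRNA 21.740
ΔCt(control shRNA) = 31.740 − 21.010 = 10.730
ΔCt(Mmp9 shRNA) = 32.840 − 21.740 = 11.100
ΔΔCt = 11.100 − 10.730 = 0.370
Fold change = 2^(−0.370) = 0.7738

0.774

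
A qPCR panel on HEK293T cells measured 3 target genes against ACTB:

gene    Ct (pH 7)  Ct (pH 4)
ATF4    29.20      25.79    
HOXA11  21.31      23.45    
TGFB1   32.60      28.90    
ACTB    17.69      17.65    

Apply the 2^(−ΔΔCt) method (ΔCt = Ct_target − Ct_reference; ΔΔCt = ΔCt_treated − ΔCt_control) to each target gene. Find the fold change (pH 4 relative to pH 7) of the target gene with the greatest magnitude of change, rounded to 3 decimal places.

12.641

ATF4: ΔΔCt = (25.79−17.65) − (29.20−17.69) = 8.14 − 11.51 = -3.37; fold change = 2^3.37 = 10.339
HOXA11: ΔΔCt = (23.45−17.65) − (21.31−17.69) = 5.80 − 3.62 = 2.18; fold change = 2^-2.18 = 0.221
TGFB1: ΔΔCt = (28.90−17.65) − (32.60−17.69) = 11.25 − 14.91 = -3.66; fold change = 2^3.66 = 12.641
TGFB1 has the largest |ΔΔCt| = 3.66.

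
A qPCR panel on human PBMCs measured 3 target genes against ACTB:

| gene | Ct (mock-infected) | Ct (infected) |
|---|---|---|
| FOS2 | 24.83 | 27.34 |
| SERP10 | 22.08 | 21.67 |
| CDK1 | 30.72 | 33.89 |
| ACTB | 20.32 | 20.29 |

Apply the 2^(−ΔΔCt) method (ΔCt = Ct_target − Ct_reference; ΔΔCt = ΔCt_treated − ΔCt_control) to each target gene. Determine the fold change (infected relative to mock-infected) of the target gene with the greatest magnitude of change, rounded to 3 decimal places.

FOS2: ΔΔCt = (27.34−20.29) − (24.83−20.32) = 7.05 − 4.51 = 2.54; fold change = 2^-2.54 = 0.172
SERP10: ΔΔCt = (21.67−20.29) − (22.08−20.32) = 1.38 − 1.76 = -0.38; fold change = 2^0.38 = 1.301
CDK1: ΔΔCt = (33.89−20.29) − (30.72−20.32) = 13.60 − 10.40 = 3.20; fold change = 2^-3.20 = 0.109
CDK1 has the largest |ΔΔCt| = 3.20.

0.109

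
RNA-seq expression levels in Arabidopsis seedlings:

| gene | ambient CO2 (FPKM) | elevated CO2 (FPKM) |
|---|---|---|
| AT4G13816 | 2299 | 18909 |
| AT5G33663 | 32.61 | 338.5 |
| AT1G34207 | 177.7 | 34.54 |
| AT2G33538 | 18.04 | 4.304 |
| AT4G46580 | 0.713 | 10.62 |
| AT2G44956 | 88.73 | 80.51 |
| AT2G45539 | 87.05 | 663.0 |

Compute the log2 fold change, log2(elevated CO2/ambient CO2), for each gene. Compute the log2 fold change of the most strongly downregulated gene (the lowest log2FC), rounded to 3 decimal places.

-2.363

log2(18909/2299) = 3.040  (AT4G13816)
log2(338.5/32.61) = 3.376  (AT5G33663)
log2(34.54/177.7) = -2.363  (AT1G34207)
log2(4.304/18.04) = -2.067  (AT2G33538)
log2(10.62/0.713) = 3.897  (AT4G46580)
log2(80.51/88.73) = -0.140  (AT2G44956)
log2(663.0/87.05) = 2.929  (AT2G45539)
AT1G34207 is most strongly downregulated.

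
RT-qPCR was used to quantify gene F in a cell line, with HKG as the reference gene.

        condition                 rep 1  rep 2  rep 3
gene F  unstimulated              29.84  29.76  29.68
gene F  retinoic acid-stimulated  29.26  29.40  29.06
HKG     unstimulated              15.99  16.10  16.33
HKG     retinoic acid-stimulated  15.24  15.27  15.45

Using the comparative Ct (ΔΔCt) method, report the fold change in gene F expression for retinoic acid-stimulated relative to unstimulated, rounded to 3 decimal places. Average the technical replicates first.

0.812

Mean Ct: gene F unstimulated 29.760; gene F retinoic acid-stimulated 29.240; HKG unstimulated 16.140; HKG retinoic acid-stimulated 15.320
ΔCt(unstimulated) = 29.760 − 16.140 = 13.620
ΔCt(retinoic acid-stimulated) = 29.240 − 15.320 = 13.920
ΔΔCt = 13.920 − 13.620 = 0.300
Fold change = 2^(−0.300) = 0.8123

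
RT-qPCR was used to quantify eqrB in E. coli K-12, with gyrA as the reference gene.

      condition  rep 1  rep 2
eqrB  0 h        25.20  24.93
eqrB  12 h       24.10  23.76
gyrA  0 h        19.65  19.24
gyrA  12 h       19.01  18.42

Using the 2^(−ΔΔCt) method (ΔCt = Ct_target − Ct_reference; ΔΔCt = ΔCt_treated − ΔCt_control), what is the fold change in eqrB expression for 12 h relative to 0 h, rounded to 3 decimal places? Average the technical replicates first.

Mean Ct: eqrB 0 h 25.065; eqrB 12 h 23.930; gyrA 0 h 19.445; gyrA 12 h 18.715
ΔCt(0 h) = 25.065 − 19.445 = 5.620
ΔCt(12 h) = 23.930 − 18.715 = 5.215
ΔΔCt = 5.215 − 5.620 = -0.405
Fold change = 2^(−(-0.405)) = 2^0.405 = 1.3241

1.324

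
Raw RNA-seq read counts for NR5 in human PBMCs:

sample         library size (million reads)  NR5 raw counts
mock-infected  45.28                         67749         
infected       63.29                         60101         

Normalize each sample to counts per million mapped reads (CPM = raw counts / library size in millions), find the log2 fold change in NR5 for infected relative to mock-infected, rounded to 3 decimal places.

CPM(mock-infected) = 67749 / 45.28 = 1496.2235
CPM(infected) = 60101 / 63.29 = 949.6129
Fold change = 949.6129 / 1496.2235 = 0.63467
log2(0.63467) = -0.6559

-0.656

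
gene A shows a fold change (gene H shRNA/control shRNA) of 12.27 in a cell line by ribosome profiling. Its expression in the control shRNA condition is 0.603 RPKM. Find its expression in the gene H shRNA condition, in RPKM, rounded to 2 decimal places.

gene H shRNA expression = 0.603 × 12.27 = 7.40

7.40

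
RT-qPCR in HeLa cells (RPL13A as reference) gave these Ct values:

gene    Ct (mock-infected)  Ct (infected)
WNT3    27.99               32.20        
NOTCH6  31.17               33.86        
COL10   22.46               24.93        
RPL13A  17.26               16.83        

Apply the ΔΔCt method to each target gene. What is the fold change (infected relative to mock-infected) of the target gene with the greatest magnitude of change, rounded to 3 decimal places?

0.040

WNT3: ΔΔCt = (32.20−16.83) − (27.99−17.26) = 15.37 − 10.73 = 4.64; fold change = 2^-4.64 = 0.040
NOTCH6: ΔΔCt = (33.86−16.83) − (31.17−17.26) = 17.03 − 13.91 = 3.12; fold change = 2^-3.12 = 0.115
COL10: ΔΔCt = (24.93−16.83) − (22.46−17.26) = 8.10 − 5.20 = 2.90; fold change = 2^-2.90 = 0.134
WNT3 has the largest |ΔΔCt| = 4.64.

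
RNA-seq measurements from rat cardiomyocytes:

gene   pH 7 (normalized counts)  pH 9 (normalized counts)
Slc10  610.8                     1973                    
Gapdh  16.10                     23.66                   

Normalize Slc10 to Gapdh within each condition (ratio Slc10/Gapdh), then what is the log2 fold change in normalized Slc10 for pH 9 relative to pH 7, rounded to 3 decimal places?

1.136

Slc10/Gapdh (pH 7) = 610.8 / 16.10 = 37.938
Slc10/Gapdh (pH 9) = 1973 / 23.66 = 83.39
Fold change = 83.39 / 37.938 = 2.1981
log2(2.1981) = 1.1362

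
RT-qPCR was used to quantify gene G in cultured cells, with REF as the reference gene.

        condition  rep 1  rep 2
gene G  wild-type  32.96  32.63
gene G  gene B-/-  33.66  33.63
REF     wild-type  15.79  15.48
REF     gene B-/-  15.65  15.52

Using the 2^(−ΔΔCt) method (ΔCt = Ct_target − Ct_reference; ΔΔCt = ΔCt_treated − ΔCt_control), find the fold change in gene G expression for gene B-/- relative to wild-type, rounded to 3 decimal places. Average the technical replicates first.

0.536

Mean Ct: gene G wild-type 32.795; gene G gene B-/- 33.645; REF wild-type 15.635; REF gene B-/- 15.585
ΔCt(wild-type) = 32.795 − 15.635 = 17.160
ΔCt(gene B-/-) = 33.645 − 15.585 = 18.060
ΔΔCt = 18.060 − 17.160 = 0.900
Fold change = 2^(−0.900) = 0.5359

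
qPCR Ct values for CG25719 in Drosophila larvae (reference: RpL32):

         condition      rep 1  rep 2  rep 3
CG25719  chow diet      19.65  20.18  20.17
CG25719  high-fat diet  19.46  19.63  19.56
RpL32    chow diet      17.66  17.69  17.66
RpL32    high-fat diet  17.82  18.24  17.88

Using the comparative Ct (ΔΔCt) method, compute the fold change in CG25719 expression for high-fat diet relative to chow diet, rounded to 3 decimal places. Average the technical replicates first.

Mean Ct: CG25719 chow diet 20.000; CG25719 high-fat diet 19.550; RpL32 chow diet 17.670; RpL32 high-fat diet 17.980
ΔCt(chow diet) = 20.000 − 17.670 = 2.330
ΔCt(high-fat diet) = 19.550 − 17.980 = 1.570
ΔΔCt = 1.570 − 2.330 = -0.760
Fold change = 2^(−(-0.760)) = 2^0.760 = 1.6935

1.693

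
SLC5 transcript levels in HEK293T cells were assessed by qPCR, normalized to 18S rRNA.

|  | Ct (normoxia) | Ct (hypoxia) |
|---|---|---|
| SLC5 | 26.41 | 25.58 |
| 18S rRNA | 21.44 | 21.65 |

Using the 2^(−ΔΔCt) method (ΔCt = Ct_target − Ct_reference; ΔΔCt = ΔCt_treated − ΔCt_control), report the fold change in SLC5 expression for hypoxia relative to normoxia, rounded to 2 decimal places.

ΔCt(normoxia) = 26.410 − 21.440 = 4.970
ΔCt(hypoxia) = 25.580 − 21.650 = 3.930
ΔΔCt = 3.930 − 4.970 = -1.040
Fold change = 2^(−(-1.040)) = 2^1.040 = 2.056

2.06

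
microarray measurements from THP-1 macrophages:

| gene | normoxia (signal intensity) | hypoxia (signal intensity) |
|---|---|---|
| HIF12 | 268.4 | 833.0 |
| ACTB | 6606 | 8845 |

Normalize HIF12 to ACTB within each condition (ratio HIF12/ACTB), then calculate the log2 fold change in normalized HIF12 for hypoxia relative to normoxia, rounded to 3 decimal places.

1.213

HIF12/ACTB (normoxia) = 268.4 / 6606 = 0.04063
HIF12/ACTB (hypoxia) = 833.0 / 8845 = 0.094178
Fold change = 0.094178 / 0.04063 = 2.3179
log2(2.3179) = 1.2128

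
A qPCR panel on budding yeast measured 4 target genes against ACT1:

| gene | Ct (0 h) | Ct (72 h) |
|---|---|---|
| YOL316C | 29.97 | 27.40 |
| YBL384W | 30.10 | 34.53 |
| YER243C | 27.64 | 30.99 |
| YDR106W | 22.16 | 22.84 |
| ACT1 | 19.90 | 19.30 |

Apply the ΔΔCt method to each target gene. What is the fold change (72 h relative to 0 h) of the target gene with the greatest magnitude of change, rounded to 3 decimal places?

0.031

YOL316C: ΔΔCt = (27.40−19.30) − (29.97−19.90) = 8.10 − 10.07 = -1.97; fold change = 2^1.97 = 3.918
YBL384W: ΔΔCt = (34.53−19.30) − (30.10−19.90) = 15.23 − 10.20 = 5.03; fold change = 2^-5.03 = 0.031
YER243C: ΔΔCt = (30.99−19.30) − (27.64−19.90) = 11.69 − 7.74 = 3.95; fold change = 2^-3.95 = 0.065
YDR106W: ΔΔCt = (22.84−19.30) − (22.16−19.90) = 3.54 − 2.26 = 1.28; fold change = 2^-1.28 = 0.412
YBL384W has the largest |ΔΔCt| = 5.03.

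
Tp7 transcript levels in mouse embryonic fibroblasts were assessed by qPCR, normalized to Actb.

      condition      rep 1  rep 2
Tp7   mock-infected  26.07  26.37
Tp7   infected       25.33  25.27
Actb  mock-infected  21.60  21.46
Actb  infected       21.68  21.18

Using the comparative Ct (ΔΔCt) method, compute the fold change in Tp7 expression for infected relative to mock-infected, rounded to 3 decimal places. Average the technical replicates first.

Mean Ct: Tp7 mock-infected 26.220; Tp7 infected 25.300; Actb mock-infected 21.530; Actb infected 21.430
ΔCt(mock-infected) = 26.220 − 21.530 = 4.690
ΔCt(infected) = 25.300 − 21.430 = 3.870
ΔΔCt = 3.870 − 4.690 = -0.820
Fold change = 2^(−(-0.820)) = 2^0.820 = 1.7654

1.765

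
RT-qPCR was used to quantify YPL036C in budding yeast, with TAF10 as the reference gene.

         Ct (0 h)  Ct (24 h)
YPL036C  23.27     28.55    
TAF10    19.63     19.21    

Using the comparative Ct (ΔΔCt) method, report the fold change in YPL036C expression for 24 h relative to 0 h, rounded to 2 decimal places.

0.02

ΔCt(0 h) = 23.270 − 19.630 = 3.640
ΔCt(24 h) = 28.550 − 19.210 = 9.340
ΔΔCt = 9.340 − 3.640 = 5.700
Fold change = 2^(−5.700) = 0.019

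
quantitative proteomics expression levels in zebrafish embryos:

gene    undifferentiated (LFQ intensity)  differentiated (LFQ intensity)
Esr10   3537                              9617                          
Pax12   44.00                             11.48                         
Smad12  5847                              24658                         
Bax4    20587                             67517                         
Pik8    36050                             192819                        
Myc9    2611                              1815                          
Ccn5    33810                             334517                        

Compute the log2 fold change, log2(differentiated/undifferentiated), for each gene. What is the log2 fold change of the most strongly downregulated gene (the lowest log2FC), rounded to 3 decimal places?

log2(9617/3537) = 1.443  (Esr10)
log2(11.48/44.00) = -1.938  (Pax12)
log2(24658/5847) = 2.076  (Smad12)
log2(67517/20587) = 1.714  (Bax4)
log2(192819/36050) = 2.419  (Pik8)
log2(1815/2611) = -0.525  (Myc9)
log2(334517/33810) = 3.307  (Ccn5)
Pax12 is most strongly downregulated.

-1.938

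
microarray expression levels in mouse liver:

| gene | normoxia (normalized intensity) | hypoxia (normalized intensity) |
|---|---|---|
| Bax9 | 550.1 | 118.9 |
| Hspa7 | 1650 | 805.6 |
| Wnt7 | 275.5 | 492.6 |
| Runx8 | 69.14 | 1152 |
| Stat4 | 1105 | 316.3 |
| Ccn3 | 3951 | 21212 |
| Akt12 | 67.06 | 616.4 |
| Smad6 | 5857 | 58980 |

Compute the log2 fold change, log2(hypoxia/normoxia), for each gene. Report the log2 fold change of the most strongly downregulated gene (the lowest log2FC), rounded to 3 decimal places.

-2.210

log2(118.9/550.1) = -2.210  (Bax9)
log2(805.6/1650) = -1.034  (Hspa7)
log2(492.6/275.5) = 0.838  (Wnt7)
log2(1152/69.14) = 4.058  (Runx8)
log2(316.3/1105) = -1.805  (Stat4)
log2(21212/3951) = 2.425  (Ccn3)
log2(616.4/67.06) = 3.200  (Akt12)
log2(58980/5857) = 3.332  (Smad6)
Bax9 is most strongly downregulated.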